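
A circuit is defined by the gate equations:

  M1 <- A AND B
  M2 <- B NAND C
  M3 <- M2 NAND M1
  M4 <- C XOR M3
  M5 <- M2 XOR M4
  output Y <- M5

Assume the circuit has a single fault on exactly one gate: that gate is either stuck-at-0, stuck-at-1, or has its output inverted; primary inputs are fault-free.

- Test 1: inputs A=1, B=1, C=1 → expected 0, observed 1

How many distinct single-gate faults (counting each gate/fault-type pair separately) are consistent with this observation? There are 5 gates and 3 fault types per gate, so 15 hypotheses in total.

Fault-free: M1=1, M2=0, M3=1, M4=0, M5=0 → 0. Observed 1.
  M1: none of the 3 fault types match ✗
  M2: none of the 3 fault types match ✗
  M3: stuck-at-0, inverted output ✓; others ✗
  M4: stuck-at-1, inverted output ✓; others ✗
  M5: stuck-at-1, inverted output ✓; others ✗
Consistent faults: {M3 stuck-at-0, M3 inverted output, M4 stuck-at-1, M4 inverted output, M5 stuck-at-1, M5 inverted output} — 6 in all.

6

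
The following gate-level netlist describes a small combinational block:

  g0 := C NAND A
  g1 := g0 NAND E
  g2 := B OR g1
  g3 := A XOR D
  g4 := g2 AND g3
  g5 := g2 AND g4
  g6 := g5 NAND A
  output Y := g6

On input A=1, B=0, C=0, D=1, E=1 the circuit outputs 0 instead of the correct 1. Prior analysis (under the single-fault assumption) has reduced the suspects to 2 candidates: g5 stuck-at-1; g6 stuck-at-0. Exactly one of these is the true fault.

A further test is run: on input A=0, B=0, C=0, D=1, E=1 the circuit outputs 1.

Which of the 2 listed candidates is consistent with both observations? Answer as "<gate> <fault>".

Evaluate each candidate on input A=0, B=0, C=0, D=1, E=1:
  g5 stuck-at-1: g0=1, g1=0, g2=0, g3=1, g4=0, g5=1 [stuck-at-1], g6=1 → 1 — matches
  g6 stuck-at-0: g0=1, g1=0, g2=0, g3=1, g4=0, g5=0, g6=0 [stuck-at-0] → 0 — eliminated
Only g5 stuck-at-1 reproduces the observed 1.

g5 stuck-at-1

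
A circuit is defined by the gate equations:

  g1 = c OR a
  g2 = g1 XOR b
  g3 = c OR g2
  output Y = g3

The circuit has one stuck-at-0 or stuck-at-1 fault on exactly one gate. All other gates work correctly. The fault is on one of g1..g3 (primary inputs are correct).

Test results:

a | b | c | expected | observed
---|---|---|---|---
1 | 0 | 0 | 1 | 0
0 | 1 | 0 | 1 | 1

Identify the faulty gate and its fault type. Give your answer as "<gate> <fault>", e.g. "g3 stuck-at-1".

g1 stuck-at-0

Fault-free values for test 1 (a=1, b=0, c=0): g1=1, g2=1, g3=1, giving Y=1. Observed 0.
Test 1: faults giving observed 0 are {g1 stuck-at-0, g2 stuck-at-0, g3 stuck-at-0}.
Test 2 (a=0, b=1, c=0): fault-free g1=0, g2=1, g3=1 → 1; observed 1. Eliminates g2 stuck-at-0, g3 stuck-at-0.
Only g1 stuck-at-0 is consistent with every test.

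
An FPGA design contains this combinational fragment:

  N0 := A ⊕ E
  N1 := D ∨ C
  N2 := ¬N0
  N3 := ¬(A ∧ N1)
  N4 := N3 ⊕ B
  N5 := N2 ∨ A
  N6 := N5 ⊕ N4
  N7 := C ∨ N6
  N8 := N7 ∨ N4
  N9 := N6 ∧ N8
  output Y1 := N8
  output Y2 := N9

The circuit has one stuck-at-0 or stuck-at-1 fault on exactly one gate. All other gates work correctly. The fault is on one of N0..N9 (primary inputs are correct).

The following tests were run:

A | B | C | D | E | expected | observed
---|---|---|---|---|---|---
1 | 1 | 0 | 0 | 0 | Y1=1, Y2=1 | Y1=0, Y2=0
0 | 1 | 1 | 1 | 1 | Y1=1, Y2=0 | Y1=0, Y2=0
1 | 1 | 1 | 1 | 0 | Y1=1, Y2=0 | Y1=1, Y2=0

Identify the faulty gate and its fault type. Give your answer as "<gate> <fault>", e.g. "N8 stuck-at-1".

N7 stuck-at-0

Fault-free values for test 1 (A=1, B=1, C=0, D=0, E=0): N0=1, N1=0, N2=0, N3=1, N4=0, N5=1, N6=1, N7=1, N8=1, N9=1, giving Y1=1, Y2=1. Observed Y1=0, Y2=0.
Test 1: faults giving observed Y1=0, Y2=0 are {N5 stuck-at-0, N6 stuck-at-0, N7 stuck-at-0, N8 stuck-at-0}.
Test 2 (A=0, B=1, C=1, D=1, E=1): fault-free N0=1, N1=1, N2=0, N3=1, N4=0, N5=0, N6=0, N7=1, N8=1, N9=0 → Y1=1, Y2=0; observed Y1=0, Y2=0. Eliminates N5 stuck-at-0, N6 stuck-at-0.
Test 3 (A=1, B=1, C=1, D=1, E=0): fault-free N0=1, N1=1, N2=0, N3=0, N4=1, N5=1, N6=0, N7=1, N8=1, N9=0 → Y1=1, Y2=0; observed Y1=1, Y2=0. Eliminates N8 stuck-at-0.
Only N7 stuck-at-0 is consistent with every test.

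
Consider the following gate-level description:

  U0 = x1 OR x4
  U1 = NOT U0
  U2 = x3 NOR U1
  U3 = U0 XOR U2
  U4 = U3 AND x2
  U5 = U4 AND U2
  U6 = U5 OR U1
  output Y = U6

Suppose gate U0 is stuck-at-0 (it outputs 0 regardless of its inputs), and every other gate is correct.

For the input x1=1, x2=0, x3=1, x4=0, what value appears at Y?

1

Propagate with U0 forced: U0=0 [stuck-at-0], U1=1, U2=0, U3=0, U4=0, U5=0, U6=1.
So Y = 1. (Without the fault it would be 0.)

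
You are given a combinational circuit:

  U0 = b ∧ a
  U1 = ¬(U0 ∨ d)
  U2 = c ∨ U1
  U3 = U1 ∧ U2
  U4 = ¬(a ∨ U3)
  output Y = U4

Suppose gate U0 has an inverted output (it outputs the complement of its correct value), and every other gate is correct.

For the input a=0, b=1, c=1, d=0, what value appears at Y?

Propagate with U0 forced: U0=1 [inverted output], U1=0, U2=1, U3=0, U4=1.
So Y = 1. (Without the fault it would be 0.)

1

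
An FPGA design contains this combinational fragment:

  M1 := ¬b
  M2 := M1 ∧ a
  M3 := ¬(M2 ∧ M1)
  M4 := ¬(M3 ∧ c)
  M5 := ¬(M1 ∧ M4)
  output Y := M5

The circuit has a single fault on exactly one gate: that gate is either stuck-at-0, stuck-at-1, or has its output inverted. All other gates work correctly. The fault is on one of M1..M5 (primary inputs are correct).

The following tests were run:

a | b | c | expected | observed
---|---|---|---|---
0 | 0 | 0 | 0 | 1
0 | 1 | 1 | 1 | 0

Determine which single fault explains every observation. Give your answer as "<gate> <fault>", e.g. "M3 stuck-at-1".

M5 inverted output

Fault-free values for test 1 (a=0, b=0, c=0): M1=1, M2=0, M3=1, M4=1, M5=0, giving Y=0. Observed 1.
Test 1: faults giving observed 1 are {M1 stuck-at-0, M1 inverted output, M4 stuck-at-0, M4 inverted output, M5 stuck-at-1, M5 inverted output}.
Test 2 (a=0, b=1, c=1): fault-free M1=0, M2=0, M3=1, M4=0, M5=1 → 1; observed 0. Eliminates M1 stuck-at-0, M1 inverted output, M4 stuck-at-0, M4 inverted output, M5 stuck-at-1.
Only M5 inverted output is consistent with every test.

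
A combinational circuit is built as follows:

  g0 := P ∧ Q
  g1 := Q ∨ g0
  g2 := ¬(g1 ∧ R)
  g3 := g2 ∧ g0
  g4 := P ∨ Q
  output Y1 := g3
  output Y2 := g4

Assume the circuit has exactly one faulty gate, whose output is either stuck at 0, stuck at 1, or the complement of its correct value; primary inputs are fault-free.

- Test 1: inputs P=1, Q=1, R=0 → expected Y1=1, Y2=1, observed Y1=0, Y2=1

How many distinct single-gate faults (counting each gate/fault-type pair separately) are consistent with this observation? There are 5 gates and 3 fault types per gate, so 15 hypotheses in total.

Fault-free: g0=1, g1=1, g2=1, g3=1, g4=1 → Y1=1, Y2=1. Observed Y1=0, Y2=1.
  g0: stuck-at-0, inverted output ✓; others ✗
  g1: none of the 3 fault types match ✗
  g2: stuck-at-0, inverted output ✓; others ✗
  g3: stuck-at-0, inverted output ✓; others ✗
  g4: none of the 3 fault types match ✗
Consistent faults: {g0 stuck-at-0, g0 inverted output, g2 stuck-at-0, g2 inverted output, g3 stuck-at-0, g3 inverted output} — 6 in all.

6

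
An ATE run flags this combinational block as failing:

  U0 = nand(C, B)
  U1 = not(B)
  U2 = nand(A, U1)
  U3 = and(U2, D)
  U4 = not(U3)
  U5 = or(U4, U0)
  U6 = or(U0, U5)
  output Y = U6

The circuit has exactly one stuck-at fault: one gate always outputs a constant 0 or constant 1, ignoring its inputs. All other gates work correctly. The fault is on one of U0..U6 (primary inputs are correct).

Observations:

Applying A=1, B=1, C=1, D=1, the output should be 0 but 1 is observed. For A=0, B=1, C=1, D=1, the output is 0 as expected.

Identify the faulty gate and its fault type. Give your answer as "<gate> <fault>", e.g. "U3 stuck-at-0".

U1 stuck-at-1

Fault-free values for test 1 (A=1, B=1, C=1, D=1): U0=0, U1=0, U2=1, U3=1, U4=0, U5=0, U6=0, giving Y=0. Observed 1.
Test 1: faults giving observed 1 are {U0 stuck-at-1, U1 stuck-at-1, U2 stuck-at-0, U3 stuck-at-0, U4 stuck-at-1, U5 stuck-at-1, U6 stuck-at-1}.
Test 2 (A=0, B=1, C=1, D=1): fault-free U0=0, U1=0, U2=1, U3=1, U4=0, U5=0, U6=0 → 0; observed 0. Eliminates U0 stuck-at-1, U2 stuck-at-0, U3 stuck-at-0, U4 stuck-at-1, U5 stuck-at-1, U6 stuck-at-1.
Only U1 stuck-at-1 is consistent with every test.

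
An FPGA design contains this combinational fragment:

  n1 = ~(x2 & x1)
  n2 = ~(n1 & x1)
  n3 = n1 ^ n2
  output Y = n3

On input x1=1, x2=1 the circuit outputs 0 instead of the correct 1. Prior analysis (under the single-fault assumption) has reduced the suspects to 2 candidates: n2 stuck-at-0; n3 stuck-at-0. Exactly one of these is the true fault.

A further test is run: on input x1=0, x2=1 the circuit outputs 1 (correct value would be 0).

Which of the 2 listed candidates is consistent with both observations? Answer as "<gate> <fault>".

n2 stuck-at-0

Evaluate each candidate on input x1=0, x2=1:
  n2 stuck-at-0: n1=1, n2=0 [stuck-at-0], n3=1 → 1 — matches
  n3 stuck-at-0: n1=1, n2=1, n3=0 [stuck-at-0] → 0 — eliminated
Only n2 stuck-at-0 reproduces the observed 1.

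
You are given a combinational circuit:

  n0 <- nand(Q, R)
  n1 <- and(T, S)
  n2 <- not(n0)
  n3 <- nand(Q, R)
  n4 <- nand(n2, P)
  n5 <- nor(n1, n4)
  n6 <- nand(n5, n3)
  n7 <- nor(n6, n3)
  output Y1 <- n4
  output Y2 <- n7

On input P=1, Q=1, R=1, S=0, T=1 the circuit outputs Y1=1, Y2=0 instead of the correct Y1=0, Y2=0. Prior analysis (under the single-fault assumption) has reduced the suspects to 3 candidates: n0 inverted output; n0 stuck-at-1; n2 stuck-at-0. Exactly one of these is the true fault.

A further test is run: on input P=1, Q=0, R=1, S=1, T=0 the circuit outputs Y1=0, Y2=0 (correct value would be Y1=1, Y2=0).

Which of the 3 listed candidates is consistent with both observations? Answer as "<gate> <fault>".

n0 inverted output

Evaluate each candidate on input P=1, Q=0, R=1, S=1, T=0:
  n0 inverted output: n0=0 [inverted output], n1=0, n2=1, n3=1, n4=0, n5=1, n6=0, n7=0 → Y1=0, Y2=0 — matches
  n0 stuck-at-1: n0=1 [stuck-at-1], n1=0, n2=0, n3=1, n4=1, n5=0, n6=1, n7=0 → Y1=1, Y2=0 — eliminated
  n2 stuck-at-0: n0=1, n1=0, n2=0 [stuck-at-0], n3=1, n4=1, n5=0, n6=1, n7=0 → Y1=1, Y2=0 — eliminated
Only n0 inverted output reproduces the observed Y1=0, Y2=0.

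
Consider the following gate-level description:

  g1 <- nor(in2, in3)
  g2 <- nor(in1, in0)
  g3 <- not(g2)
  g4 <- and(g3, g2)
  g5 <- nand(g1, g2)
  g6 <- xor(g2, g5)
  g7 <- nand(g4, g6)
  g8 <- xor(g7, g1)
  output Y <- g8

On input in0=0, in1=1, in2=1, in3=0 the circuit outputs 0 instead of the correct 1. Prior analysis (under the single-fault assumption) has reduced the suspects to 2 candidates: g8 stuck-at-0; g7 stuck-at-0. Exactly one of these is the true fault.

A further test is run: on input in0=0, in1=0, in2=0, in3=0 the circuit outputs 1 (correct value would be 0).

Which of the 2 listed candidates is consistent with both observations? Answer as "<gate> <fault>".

g7 stuck-at-0

Evaluate each candidate on input in0=0, in1=0, in2=0, in3=0:
  g8 stuck-at-0: g1=1, g2=1, g3=0, g4=0, g5=0, g6=1, g7=1, g8=0 [stuck-at-0] → 0 — eliminated
  g7 stuck-at-0: g1=1, g2=1, g3=0, g4=0, g5=0, g6=1, g7=0 [stuck-at-0], g8=1 → 1 — matches
Only g7 stuck-at-0 reproduces the observed 1.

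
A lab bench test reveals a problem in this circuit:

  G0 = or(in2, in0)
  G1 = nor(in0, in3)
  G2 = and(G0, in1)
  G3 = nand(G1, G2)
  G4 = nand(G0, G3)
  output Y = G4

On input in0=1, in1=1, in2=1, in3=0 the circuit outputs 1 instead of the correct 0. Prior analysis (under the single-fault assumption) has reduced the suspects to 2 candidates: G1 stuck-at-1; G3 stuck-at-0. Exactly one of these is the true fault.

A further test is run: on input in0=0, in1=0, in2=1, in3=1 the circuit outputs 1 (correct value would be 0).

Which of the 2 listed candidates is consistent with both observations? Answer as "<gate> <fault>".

G3 stuck-at-0

Evaluate each candidate on input in0=0, in1=0, in2=1, in3=1:
  G1 stuck-at-1: G0=1, G1=1 [stuck-at-1], G2=0, G3=1, G4=0 → 0 — eliminated
  G3 stuck-at-0: G0=1, G1=0, G2=0, G3=0 [stuck-at-0], G4=1 → 1 — matches
Only G3 stuck-at-0 reproduces the observed 1.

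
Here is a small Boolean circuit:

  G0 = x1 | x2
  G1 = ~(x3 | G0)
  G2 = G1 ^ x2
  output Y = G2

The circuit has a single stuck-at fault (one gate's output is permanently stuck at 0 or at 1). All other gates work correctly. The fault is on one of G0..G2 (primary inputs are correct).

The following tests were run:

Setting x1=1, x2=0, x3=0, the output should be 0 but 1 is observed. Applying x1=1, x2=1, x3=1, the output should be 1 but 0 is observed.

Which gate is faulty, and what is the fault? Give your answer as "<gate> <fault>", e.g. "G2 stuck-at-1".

G1 stuck-at-1

Fault-free values for test 1 (x1=1, x2=0, x3=0): G0=1, G1=0, G2=0, giving Y=0. Observed 1.
Test 1: faults giving observed 1 are {G0 stuck-at-0, G1 stuck-at-1, G2 stuck-at-1}.
Test 2 (x1=1, x2=1, x3=1): fault-free G0=1, G1=0, G2=1 → 1; observed 0. Eliminates G0 stuck-at-0, G2 stuck-at-1.
Only G1 stuck-at-1 is consistent with every test.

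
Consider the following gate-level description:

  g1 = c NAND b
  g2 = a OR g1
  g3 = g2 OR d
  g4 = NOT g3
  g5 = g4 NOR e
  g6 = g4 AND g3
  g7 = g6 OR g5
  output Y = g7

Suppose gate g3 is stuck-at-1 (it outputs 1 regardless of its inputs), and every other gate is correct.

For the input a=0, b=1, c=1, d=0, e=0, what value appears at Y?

1

Propagate with g3 forced: g1=0, g2=0, g3=1 [stuck-at-1], g4=0, g5=1, g6=0, g7=1.
So Y = 1. (Without the fault it would be 0.)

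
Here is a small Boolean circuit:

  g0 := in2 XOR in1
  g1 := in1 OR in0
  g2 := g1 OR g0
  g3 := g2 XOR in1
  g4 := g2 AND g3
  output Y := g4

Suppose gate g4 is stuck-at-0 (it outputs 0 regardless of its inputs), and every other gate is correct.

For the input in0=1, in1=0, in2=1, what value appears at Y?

Propagate with g4 forced: g0=1, g1=1, g2=1, g3=1, g4=0 [stuck-at-0].
So Y = 0. (Without the fault it would be 1.)

0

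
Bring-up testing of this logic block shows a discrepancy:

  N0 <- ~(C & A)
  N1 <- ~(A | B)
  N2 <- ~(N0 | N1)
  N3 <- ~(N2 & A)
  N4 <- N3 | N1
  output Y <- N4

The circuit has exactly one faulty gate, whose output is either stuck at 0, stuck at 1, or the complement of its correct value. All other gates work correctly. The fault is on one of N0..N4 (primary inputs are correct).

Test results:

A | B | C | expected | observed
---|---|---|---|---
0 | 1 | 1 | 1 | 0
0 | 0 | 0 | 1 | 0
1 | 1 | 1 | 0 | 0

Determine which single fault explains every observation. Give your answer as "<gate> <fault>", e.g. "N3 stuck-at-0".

Fault-free values for test 1 (A=0, B=1, C=1): N0=1, N1=0, N2=0, N3=1, N4=1, giving Y=1. Observed 0.
Test 1: faults giving observed 0 are {N3 stuck-at-0, N3 inverted output, N4 stuck-at-0, N4 inverted output}.
Test 2 (A=0, B=0, C=0): fault-free N0=1, N1=1, N2=0, N3=1, N4=1 → 1; observed 0. Eliminates N3 stuck-at-0, N3 inverted output.
Test 3 (A=1, B=1, C=1): fault-free N0=0, N1=0, N2=1, N3=0, N4=0 → 0; observed 0. Eliminates N4 inverted output.
Only N4 stuck-at-0 is consistent with every test.

N4 stuck-at-0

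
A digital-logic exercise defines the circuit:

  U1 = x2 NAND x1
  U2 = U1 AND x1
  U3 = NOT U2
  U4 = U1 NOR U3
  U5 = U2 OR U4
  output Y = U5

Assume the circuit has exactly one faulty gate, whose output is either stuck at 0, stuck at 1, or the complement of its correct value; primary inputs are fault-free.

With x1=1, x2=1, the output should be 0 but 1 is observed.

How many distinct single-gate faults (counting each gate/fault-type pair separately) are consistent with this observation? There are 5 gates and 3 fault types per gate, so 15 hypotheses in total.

Fault-free: U1=0, U2=0, U3=1, U4=0, U5=0 → 0. Observed 1.
  U1: stuck-at-1, inverted output ✓; others ✗
  U2: stuck-at-1, inverted output ✓; others ✗
  U3: stuck-at-0, inverted output ✓; others ✗
  U4: stuck-at-1, inverted output ✓; others ✗
  U5: stuck-at-1, inverted output ✓; others ✗
Consistent faults: {U1 stuck-at-1, U1 inverted output, U2 stuck-at-1, U2 inverted output, U3 stuck-at-0, U3 inverted output, U4 stuck-at-1, U4 inverted output, U5 stuck-at-1, U5 inverted output} — 10 in all.

10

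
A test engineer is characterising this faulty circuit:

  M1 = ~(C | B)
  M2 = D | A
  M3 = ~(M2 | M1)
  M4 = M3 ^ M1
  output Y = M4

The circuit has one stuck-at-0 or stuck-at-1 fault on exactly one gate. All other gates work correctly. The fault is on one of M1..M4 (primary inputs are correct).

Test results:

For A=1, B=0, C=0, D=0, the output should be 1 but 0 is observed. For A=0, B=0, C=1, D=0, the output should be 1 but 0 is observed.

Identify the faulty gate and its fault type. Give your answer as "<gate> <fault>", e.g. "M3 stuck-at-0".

Fault-free values for test 1 (A=1, B=0, C=0, D=0): M1=1, M2=1, M3=0, M4=1, giving Y=1. Observed 0.
Test 1: faults giving observed 0 are {M1 stuck-at-0, M3 stuck-at-1, M4 stuck-at-0}.
Test 2 (A=0, B=0, C=1, D=0): fault-free M1=0, M2=0, M3=1, M4=1 → 1; observed 0. Eliminates M1 stuck-at-0, M3 stuck-at-1.
Only M4 stuck-at-0 is consistent with every test.

M4 stuck-at-0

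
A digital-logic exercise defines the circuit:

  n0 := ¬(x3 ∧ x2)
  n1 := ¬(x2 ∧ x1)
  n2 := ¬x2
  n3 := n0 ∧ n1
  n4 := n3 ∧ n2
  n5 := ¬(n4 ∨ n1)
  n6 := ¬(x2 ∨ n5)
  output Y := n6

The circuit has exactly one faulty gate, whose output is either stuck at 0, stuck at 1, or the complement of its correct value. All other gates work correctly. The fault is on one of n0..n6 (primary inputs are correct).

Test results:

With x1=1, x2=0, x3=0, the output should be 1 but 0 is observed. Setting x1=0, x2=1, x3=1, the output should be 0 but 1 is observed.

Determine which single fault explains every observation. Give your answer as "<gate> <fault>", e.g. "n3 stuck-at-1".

n6 inverted output

Fault-free values for test 1 (x1=1, x2=0, x3=0): n0=1, n1=1, n2=1, n3=1, n4=1, n5=0, n6=1, giving Y=1. Observed 0.
Test 1: faults giving observed 0 are {n1 stuck-at-0, n1 inverted output, n5 stuck-at-1, n5 inverted output, n6 stuck-at-0, n6 inverted output}.
Test 2 (x1=0, x2=1, x3=1): fault-free n0=0, n1=1, n2=0, n3=0, n4=0, n5=0, n6=0 → 0; observed 1. Eliminates n1 stuck-at-0, n1 inverted output, n5 stuck-at-1, n5 inverted output, n6 stuck-at-0.
Only n6 inverted output is consistent with every test.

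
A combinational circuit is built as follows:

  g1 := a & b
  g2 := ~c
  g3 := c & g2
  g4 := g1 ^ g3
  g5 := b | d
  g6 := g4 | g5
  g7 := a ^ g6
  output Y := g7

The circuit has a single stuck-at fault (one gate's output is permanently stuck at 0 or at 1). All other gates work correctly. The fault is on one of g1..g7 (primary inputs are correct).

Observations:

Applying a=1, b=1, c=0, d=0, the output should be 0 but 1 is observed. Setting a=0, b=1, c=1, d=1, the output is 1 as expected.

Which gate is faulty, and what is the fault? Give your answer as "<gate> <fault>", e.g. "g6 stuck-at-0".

Fault-free values for test 1 (a=1, b=1, c=0, d=0): g1=1, g2=1, g3=0, g4=1, g5=1, g6=1, g7=0, giving Y=0. Observed 1.
Test 1: faults giving observed 1 are {g6 stuck-at-0, g7 stuck-at-1}.
Test 2 (a=0, b=1, c=1, d=1): fault-free g1=0, g2=0, g3=0, g4=0, g5=1, g6=1, g7=1 → 1; observed 1. Eliminates g6 stuck-at-0.
Only g7 stuck-at-1 is consistent with every test.

g7 stuck-at-1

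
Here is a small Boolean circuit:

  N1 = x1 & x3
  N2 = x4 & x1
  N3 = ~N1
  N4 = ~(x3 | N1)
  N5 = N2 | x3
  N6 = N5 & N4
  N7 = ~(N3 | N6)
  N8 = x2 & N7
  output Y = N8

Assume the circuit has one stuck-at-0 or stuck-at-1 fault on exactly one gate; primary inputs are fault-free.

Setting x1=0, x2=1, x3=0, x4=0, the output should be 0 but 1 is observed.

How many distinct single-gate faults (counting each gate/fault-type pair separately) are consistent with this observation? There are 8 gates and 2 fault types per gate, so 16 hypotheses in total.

Fault-free: N1=0, N2=0, N3=1, N4=1, N5=0, N6=0, N7=0, N8=0 → 0. Observed 1.
  N1: stuck-at-1 ✓; others ✗
  N2: none of the 2 fault types match ✗
  N3: stuck-at-0 ✓; others ✗
  N4: none of the 2 fault types match ✗
  N5: none of the 2 fault types match ✗
  N6: none of the 2 fault types match ✗
  N7: stuck-at-1 ✓; others ✗
  N8: stuck-at-1 ✓; others ✗
Consistent faults: {N1 stuck-at-1, N3 stuck-at-0, N7 stuck-at-1, N8 stuck-at-1} — 4 in all.

4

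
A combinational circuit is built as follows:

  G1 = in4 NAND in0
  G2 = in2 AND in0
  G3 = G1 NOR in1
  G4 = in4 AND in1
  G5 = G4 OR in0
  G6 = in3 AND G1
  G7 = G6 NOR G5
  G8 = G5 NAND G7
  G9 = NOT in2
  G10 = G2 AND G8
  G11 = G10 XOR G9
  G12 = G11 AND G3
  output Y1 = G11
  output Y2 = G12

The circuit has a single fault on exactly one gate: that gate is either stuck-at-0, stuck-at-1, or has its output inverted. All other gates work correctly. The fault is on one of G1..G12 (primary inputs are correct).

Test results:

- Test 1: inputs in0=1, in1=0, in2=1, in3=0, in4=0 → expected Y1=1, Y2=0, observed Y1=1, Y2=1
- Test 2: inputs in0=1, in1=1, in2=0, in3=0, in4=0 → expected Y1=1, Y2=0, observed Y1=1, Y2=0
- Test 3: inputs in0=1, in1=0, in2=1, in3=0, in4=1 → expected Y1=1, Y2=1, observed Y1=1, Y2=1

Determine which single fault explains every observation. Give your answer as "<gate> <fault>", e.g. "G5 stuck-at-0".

Fault-free values for test 1 (in0=1, in1=0, in2=1, in3=0, in4=0): G1=1, G2=1, G3=0, G4=0, G5=1, G6=0, G7=0, G8=1, G9=0, G10=1, G11=1, G12=0, giving Y1=1, Y2=0. Observed Y1=1, Y2=1.
Test 1: faults giving observed Y1=1, Y2=1 are {G1 stuck-at-0, G1 inverted output, G3 stuck-at-1, G3 inverted output, G12 stuck-at-1, G12 inverted output}.
Test 2 (in0=1, in1=1, in2=0, in3=0, in4=0): fault-free G1=1, G2=0, G3=0, G4=0, G5=1, G6=0, G7=0, G8=1, G9=1, G10=0, G11=1, G12=0 → Y1=1, Y2=0; observed Y1=1, Y2=0. Eliminates G3 stuck-at-1, G3 inverted output, G12 stuck-at-1, G12 inverted output.
Test 3 (in0=1, in1=0, in2=1, in3=0, in4=1): fault-free G1=0, G2=1, G3=1, G4=0, G5=1, G6=0, G7=0, G8=1, G9=0, G10=1, G11=1, G12=1 → Y1=1, Y2=1; observed Y1=1, Y2=1. Eliminates G1 inverted output.
Only G1 stuck-at-0 is consistent with every test.

G1 stuck-at-0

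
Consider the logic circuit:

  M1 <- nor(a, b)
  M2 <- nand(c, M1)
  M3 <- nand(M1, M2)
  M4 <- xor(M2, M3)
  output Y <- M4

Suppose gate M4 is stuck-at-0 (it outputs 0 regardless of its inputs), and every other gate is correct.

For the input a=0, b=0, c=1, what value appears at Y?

Propagate with M4 forced: M1=1, M2=0, M3=1, M4=0 [stuck-at-0].
So Y = 0. (Without the fault it would be 1.)

0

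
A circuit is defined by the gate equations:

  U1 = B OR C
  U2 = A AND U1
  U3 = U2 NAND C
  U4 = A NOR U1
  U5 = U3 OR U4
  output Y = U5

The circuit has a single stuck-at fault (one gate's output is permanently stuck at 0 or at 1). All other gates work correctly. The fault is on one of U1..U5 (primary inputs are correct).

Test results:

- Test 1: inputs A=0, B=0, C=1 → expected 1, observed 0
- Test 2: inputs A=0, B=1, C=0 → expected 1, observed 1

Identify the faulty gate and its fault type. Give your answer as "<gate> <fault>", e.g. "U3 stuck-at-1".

U2 stuck-at-1

Fault-free values for test 1 (A=0, B=0, C=1): U1=1, U2=0, U3=1, U4=0, U5=1, giving Y=1. Observed 0.
Test 1: faults giving observed 0 are {U2 stuck-at-1, U3 stuck-at-0, U5 stuck-at-0}.
Test 2 (A=0, B=1, C=0): fault-free U1=1, U2=0, U3=1, U4=0, U5=1 → 1; observed 1. Eliminates U3 stuck-at-0, U5 stuck-at-0.
Only U2 stuck-at-1 is consistent with every test.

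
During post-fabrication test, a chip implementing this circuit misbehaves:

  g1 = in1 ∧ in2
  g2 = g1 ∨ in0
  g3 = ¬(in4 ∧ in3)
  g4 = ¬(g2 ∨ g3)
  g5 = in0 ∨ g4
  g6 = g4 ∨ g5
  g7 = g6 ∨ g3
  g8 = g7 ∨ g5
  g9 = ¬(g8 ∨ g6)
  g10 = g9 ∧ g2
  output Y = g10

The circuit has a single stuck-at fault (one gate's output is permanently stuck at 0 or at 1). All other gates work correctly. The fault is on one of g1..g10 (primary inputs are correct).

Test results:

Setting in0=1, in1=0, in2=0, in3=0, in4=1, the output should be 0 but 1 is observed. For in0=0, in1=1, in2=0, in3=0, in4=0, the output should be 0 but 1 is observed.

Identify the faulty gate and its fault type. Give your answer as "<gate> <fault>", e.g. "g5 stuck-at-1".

g10 stuck-at-1

Fault-free values for test 1 (in0=1, in1=0, in2=0, in3=0, in4=1): g1=0, g2=1, g3=1, g4=0, g5=1, g6=1, g7=1, g8=1, g9=0, g10=0, giving Y=0. Observed 1.
Test 1: faults giving observed 1 are {g9 stuck-at-1, g10 stuck-at-1}.
Test 2 (in0=0, in1=1, in2=0, in3=0, in4=0): fault-free g1=0, g2=0, g3=1, g4=0, g5=0, g6=0, g7=1, g8=1, g9=0, g10=0 → 0; observed 1. Eliminates g9 stuck-at-1.
Only g10 stuck-at-1 is consistent with every test.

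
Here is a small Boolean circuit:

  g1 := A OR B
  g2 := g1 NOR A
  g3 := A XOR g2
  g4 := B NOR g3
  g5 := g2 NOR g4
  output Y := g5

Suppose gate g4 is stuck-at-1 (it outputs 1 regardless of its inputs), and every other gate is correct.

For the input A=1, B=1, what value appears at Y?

0

Propagate with g4 forced: g1=1, g2=0, g3=1, g4=1 [stuck-at-1], g5=0.
So Y = 0. (Without the fault it would be 1.)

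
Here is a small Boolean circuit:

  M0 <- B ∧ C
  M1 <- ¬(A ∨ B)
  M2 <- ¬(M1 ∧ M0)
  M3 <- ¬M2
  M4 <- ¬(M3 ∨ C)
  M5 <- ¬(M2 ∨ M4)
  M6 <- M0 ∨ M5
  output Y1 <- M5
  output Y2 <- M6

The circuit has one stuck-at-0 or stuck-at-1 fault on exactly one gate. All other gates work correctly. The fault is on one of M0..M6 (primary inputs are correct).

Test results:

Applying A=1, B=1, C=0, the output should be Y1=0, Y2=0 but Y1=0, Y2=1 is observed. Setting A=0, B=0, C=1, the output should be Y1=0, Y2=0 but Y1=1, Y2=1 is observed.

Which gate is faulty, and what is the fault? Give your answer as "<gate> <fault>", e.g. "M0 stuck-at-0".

M0 stuck-at-1

Fault-free values for test 1 (A=1, B=1, C=0): M0=0, M1=0, M2=1, M3=0, M4=1, M5=0, M6=0, giving Y1=0, Y2=0. Observed Y1=0, Y2=1.
Test 1: faults giving observed Y1=0, Y2=1 are {M0 stuck-at-1, M6 stuck-at-1}.
Test 2 (A=0, B=0, C=1): fault-free M0=0, M1=1, M2=1, M3=0, M4=0, M5=0, M6=0 → Y1=0, Y2=0; observed Y1=1, Y2=1. Eliminates M6 stuck-at-1.
Only M0 stuck-at-1 is consistent with every test.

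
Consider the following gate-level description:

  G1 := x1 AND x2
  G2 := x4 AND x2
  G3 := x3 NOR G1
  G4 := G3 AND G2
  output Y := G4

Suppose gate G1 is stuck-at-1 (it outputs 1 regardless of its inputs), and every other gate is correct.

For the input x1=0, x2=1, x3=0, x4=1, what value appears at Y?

0

Propagate with G1 forced: G1=1 [stuck-at-1], G2=1, G3=0, G4=0.
So Y = 0. (Without the fault it would be 1.)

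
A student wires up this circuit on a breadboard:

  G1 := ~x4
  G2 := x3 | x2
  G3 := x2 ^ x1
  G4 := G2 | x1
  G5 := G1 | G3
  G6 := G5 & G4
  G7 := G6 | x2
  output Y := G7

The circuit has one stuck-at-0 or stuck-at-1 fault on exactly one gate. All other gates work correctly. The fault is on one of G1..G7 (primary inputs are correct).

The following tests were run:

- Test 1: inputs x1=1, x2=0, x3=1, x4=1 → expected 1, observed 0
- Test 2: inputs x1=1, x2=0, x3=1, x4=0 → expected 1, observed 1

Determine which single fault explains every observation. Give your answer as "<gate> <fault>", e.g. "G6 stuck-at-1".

Fault-free values for test 1 (x1=1, x2=0, x3=1, x4=1): G1=0, G2=1, G3=1, G4=1, G5=1, G6=1, G7=1, giving Y=1. Observed 0.
Test 1: faults giving observed 0 are {G3 stuck-at-0, G4 stuck-at-0, G5 stuck-at-0, G6 stuck-at-0, G7 stuck-at-0}.
Test 2 (x1=1, x2=0, x3=1, x4=0): fault-free G1=1, G2=1, G3=1, G4=1, G5=1, G6=1, G7=1 → 1; observed 1. Eliminates G4 stuck-at-0, G5 stuck-at-0, G6 stuck-at-0, G7 stuck-at-0.
Only G3 stuck-at-0 is consistent with every test.

G3 stuck-at-0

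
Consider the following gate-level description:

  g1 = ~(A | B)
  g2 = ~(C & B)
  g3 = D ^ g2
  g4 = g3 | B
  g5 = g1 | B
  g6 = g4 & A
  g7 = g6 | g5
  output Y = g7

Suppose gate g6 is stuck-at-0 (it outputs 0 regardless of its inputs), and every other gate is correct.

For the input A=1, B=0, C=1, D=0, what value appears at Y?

0

Propagate with g6 forced: g1=0, g2=1, g3=1, g4=1, g5=0, g6=0 [stuck-at-0], g7=0.
So Y = 0. (Without the fault it would be 1.)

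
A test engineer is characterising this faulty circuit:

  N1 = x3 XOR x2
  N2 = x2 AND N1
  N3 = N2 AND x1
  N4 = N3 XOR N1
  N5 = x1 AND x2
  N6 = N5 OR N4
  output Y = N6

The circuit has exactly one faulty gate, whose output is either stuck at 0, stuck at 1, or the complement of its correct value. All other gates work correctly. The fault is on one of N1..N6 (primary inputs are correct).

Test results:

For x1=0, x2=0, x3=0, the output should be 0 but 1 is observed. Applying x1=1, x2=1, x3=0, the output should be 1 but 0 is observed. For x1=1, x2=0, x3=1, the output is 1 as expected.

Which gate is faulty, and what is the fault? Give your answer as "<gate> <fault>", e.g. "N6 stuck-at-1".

Fault-free values for test 1 (x1=0, x2=0, x3=0): N1=0, N2=0, N3=0, N4=0, N5=0, N6=0, giving Y=0. Observed 1.
Test 1: faults giving observed 1 are {N1 stuck-at-1, N1 inverted output, N3 stuck-at-1, N3 inverted output, N4 stuck-at-1, N4 inverted output, N5 stuck-at-1, N5 inverted output, N6 stuck-at-1, N6 inverted output}.
Test 2 (x1=1, x2=1, x3=0): fault-free N1=1, N2=1, N3=1, N4=0, N5=1, N6=1 → 1; observed 0. Eliminates N1 stuck-at-1, N1 inverted output, N3 stuck-at-1, N3 inverted output, N4 stuck-at-1, N4 inverted output, N5 stuck-at-1, N6 stuck-at-1.
Test 3 (x1=1, x2=0, x3=1): fault-free N1=1, N2=0, N3=0, N4=1, N5=0, N6=1 → 1; observed 1. Eliminates N6 inverted output.
Only N5 inverted output is consistent with every test.

N5 inverted output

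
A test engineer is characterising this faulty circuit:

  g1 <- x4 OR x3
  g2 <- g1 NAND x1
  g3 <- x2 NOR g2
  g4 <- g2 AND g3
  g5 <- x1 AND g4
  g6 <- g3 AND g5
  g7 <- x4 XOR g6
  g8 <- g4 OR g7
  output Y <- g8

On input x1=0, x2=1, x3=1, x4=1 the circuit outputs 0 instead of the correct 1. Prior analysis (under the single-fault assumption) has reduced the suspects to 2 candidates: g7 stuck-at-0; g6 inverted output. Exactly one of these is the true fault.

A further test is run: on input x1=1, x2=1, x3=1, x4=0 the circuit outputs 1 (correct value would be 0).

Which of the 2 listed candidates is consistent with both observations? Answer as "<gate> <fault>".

Evaluate each candidate on input x1=1, x2=1, x3=1, x4=0:
  g7 stuck-at-0: g1=1, g2=0, g3=0, g4=0, g5=0, g6=0, g7=0 [stuck-at-0], g8=0 → 0 — eliminated
  g6 inverted output: g1=1, g2=0, g3=0, g4=0, g5=0, g6=1 [inverted output], g7=1, g8=1 → 1 — matches
Only g6 inverted output reproduces the observed 1.

g6 inverted output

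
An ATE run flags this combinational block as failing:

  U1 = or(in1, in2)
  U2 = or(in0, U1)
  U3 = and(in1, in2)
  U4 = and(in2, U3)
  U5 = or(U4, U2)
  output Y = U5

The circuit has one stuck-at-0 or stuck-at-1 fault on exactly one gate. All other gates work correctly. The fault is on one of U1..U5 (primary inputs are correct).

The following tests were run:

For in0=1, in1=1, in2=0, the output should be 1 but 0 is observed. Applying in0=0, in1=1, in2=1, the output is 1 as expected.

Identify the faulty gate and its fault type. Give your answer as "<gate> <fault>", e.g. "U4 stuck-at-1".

U2 stuck-at-0

Fault-free values for test 1 (in0=1, in1=1, in2=0): U1=1, U2=1, U3=0, U4=0, U5=1, giving Y=1. Observed 0.
Test 1: faults giving observed 0 are {U2 stuck-at-0, U5 stuck-at-0}.
Test 2 (in0=0, in1=1, in2=1): fault-free U1=1, U2=1, U3=1, U4=1, U5=1 → 1; observed 1. Eliminates U5 stuck-at-0.
Only U2 stuck-at-0 is consistent with every test.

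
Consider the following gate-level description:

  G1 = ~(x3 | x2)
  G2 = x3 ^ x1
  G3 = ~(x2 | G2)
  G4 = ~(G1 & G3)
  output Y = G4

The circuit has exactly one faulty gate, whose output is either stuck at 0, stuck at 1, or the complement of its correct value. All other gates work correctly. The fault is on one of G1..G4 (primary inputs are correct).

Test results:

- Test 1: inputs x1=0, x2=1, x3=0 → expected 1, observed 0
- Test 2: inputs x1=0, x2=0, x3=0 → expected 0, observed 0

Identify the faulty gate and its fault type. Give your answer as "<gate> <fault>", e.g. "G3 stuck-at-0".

Fault-free values for test 1 (x1=0, x2=1, x3=0): G1=0, G2=0, G3=0, G4=1, giving Y=1. Observed 0.
Test 1: faults giving observed 0 are {G4 stuck-at-0, G4 inverted output}.
Test 2 (x1=0, x2=0, x3=0): fault-free G1=1, G2=0, G3=1, G4=0 → 0; observed 0. Eliminates G4 inverted output.
Only G4 stuck-at-0 is consistent with every test.

G4 stuck-at-0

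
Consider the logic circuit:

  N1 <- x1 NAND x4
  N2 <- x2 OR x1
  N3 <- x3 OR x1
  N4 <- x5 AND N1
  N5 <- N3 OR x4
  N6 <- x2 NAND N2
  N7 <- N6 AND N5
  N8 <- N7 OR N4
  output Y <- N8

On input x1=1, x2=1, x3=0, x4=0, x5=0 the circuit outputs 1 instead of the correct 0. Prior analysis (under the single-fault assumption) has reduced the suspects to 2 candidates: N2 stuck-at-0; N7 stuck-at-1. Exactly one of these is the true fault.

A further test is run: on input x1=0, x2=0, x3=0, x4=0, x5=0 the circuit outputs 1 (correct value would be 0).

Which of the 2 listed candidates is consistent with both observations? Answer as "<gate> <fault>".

N7 stuck-at-1

Evaluate each candidate on input x1=0, x2=0, x3=0, x4=0, x5=0:
  N2 stuck-at-0: N1=1, N2=0 [stuck-at-0], N3=0, N4=0, N5=0, N6=1, N7=0, N8=0 → 0 — eliminated
  N7 stuck-at-1: N1=1, N2=0, N3=0, N4=0, N5=0, N6=1, N7=1 [stuck-at-1], N8=1 → 1 — matches
Only N7 stuck-at-1 reproduces the observed 1.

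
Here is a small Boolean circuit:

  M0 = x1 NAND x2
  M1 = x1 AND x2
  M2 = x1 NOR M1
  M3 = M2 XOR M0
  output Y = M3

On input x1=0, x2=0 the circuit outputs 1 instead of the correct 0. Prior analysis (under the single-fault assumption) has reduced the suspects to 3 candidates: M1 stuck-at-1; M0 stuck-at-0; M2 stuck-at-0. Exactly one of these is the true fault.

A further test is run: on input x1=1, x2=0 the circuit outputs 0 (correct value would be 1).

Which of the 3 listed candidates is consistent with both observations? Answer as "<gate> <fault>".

Evaluate each candidate on input x1=1, x2=0:
  M1 stuck-at-1: M0=1, M1=1 [stuck-at-1], M2=0, M3=1 → 1 — eliminated
  M0 stuck-at-0: M0=0 [stuck-at-0], M1=0, M2=0, M3=0 → 0 — matches
  M2 stuck-at-0: M0=1, M1=0, M2=0 [stuck-at-0], M3=1 → 1 — eliminated
Only M0 stuck-at-0 reproduces the observed 0.

M0 stuck-at-0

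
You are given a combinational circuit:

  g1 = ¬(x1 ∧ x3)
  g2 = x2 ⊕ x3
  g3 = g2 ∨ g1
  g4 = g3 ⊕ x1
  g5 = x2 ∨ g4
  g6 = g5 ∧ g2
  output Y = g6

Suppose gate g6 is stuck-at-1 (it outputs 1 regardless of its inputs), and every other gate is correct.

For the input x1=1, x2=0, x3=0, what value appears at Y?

Propagate with g6 forced: g1=1, g2=0, g3=1, g4=0, g5=0, g6=1 [stuck-at-1].
So Y = 1. (Without the fault it would be 0.)

1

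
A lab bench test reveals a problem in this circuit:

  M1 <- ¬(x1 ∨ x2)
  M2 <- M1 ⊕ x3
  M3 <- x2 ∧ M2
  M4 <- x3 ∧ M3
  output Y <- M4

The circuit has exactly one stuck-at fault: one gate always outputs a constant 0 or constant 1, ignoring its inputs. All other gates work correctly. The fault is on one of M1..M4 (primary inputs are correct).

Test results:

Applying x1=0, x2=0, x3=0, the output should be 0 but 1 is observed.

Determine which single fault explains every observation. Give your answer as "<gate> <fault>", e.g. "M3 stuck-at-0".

Fault-free values for test 1 (x1=0, x2=0, x3=0): M1=1, M2=1, M3=0, M4=0, giving Y=0. Observed 1.
Test 1: faults giving observed 1 are {M4 stuck-at-1}.
Only M4 stuck-at-1 is consistent with every test.

M4 stuck-at-1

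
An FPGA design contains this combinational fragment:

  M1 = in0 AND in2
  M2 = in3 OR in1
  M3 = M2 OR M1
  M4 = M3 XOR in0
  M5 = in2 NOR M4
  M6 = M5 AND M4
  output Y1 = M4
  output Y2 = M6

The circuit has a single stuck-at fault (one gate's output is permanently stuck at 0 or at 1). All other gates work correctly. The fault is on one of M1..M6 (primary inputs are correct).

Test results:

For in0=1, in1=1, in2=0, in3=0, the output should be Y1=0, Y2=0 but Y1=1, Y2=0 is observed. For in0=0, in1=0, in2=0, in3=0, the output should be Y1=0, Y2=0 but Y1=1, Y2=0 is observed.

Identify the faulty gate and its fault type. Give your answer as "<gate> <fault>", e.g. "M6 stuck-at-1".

Fault-free values for test 1 (in0=1, in1=1, in2=0, in3=0): M1=0, M2=1, M3=1, M4=0, M5=1, M6=0, giving Y1=0, Y2=0. Observed Y1=1, Y2=0.
Test 1: faults giving observed Y1=1, Y2=0 are {M2 stuck-at-0, M3 stuck-at-0, M4 stuck-at-1}.
Test 2 (in0=0, in1=0, in2=0, in3=0): fault-free M1=0, M2=0, M3=0, M4=0, M5=1, M6=0 → Y1=0, Y2=0; observed Y1=1, Y2=0. Eliminates M2 stuck-at-0, M3 stuck-at-0.
Only M4 stuck-at-1 is consistent with every test.

M4 stuck-at-1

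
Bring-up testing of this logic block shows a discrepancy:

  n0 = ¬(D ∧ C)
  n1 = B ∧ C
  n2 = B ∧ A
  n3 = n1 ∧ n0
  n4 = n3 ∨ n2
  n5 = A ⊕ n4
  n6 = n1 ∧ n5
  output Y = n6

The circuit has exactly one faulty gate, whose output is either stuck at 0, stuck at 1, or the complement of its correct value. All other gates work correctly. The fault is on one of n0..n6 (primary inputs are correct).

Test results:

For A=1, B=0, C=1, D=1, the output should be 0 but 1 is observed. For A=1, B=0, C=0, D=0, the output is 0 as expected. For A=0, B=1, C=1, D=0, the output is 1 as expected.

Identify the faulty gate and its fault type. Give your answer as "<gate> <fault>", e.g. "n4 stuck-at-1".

n1 stuck-at-1

Fault-free values for test 1 (A=1, B=0, C=1, D=1): n0=0, n1=0, n2=0, n3=0, n4=0, n5=1, n6=0, giving Y=0. Observed 1.
Test 1: faults giving observed 1 are {n1 stuck-at-1, n1 inverted output, n6 stuck-at-1, n6 inverted output}.
Test 2 (A=1, B=0, C=0, D=0): fault-free n0=1, n1=0, n2=0, n3=0, n4=0, n5=1, n6=0 → 0; observed 0. Eliminates n6 stuck-at-1, n6 inverted output.
Test 3 (A=0, B=1, C=1, D=0): fault-free n0=1, n1=1, n2=0, n3=1, n4=1, n5=1, n6=1 → 1; observed 1. Eliminates n1 inverted output.
Only n1 stuck-at-1 is consistent with every test.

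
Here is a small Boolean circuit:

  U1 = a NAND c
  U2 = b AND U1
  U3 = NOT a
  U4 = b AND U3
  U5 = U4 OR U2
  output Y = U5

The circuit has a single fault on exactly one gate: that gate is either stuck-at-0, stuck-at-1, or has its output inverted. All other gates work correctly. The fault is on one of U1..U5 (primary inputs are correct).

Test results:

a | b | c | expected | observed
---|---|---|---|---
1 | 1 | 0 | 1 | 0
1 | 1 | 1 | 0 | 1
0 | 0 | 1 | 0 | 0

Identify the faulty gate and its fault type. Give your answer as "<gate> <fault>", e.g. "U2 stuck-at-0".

Fault-free values for test 1 (a=1, b=1, c=0): U1=1, U2=1, U3=0, U4=0, U5=1, giving Y=1. Observed 0.
Test 1: faults giving observed 0 are {U1 stuck-at-0, U1 inverted output, U2 stuck-at-0, U2 inverted output, U5 stuck-at-0, U5 inverted output}.
Test 2 (a=1, b=1, c=1): fault-free U1=0, U2=0, U3=0, U4=0, U5=0 → 0; observed 1. Eliminates U1 stuck-at-0, U2 stuck-at-0, U5 stuck-at-0.
Test 3 (a=0, b=0, c=1): fault-free U1=1, U2=0, U3=1, U4=0, U5=0 → 0; observed 0. Eliminates U2 inverted output, U5 inverted output.
Only U1 inverted output is consistent with every test.

U1 inverted output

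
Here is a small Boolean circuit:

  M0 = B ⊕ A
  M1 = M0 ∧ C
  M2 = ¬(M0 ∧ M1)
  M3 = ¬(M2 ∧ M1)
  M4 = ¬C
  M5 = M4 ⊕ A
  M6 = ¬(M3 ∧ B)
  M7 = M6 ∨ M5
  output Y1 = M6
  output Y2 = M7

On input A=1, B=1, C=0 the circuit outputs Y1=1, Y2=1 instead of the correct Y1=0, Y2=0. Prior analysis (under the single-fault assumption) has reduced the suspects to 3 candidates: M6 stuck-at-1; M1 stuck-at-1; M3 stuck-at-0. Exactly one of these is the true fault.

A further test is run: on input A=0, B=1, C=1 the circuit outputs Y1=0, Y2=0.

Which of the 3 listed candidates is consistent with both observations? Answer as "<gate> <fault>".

M1 stuck-at-1

Evaluate each candidate on input A=0, B=1, C=1:
  M6 stuck-at-1: M0=1, M1=1, M2=0, M3=1, M4=0, M5=0, M6=1 [stuck-at-1], M7=1 → Y1=1, Y2=1 — eliminated
  M1 stuck-at-1: M0=1, M1=1 [stuck-at-1], M2=0, M3=1, M4=0, M5=0, M6=0, M7=0 → Y1=0, Y2=0 — matches
  M3 stuck-at-0: M0=1, M1=1, M2=0, M3=0 [stuck-at-0], M4=0, M5=0, M6=1, M7=1 → Y1=1, Y2=1 — eliminated
Only M1 stuck-at-1 reproduces the observed Y1=0, Y2=0.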